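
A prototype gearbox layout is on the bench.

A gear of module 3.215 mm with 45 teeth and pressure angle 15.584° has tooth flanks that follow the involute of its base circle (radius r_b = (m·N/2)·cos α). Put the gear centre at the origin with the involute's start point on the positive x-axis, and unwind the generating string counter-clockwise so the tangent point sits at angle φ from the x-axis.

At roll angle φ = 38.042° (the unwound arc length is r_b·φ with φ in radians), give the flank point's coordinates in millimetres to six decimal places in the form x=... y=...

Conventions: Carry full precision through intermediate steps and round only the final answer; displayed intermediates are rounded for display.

class = single-mesh tooth geometry [base-circle involute, m = 3.215, 45T]
pitch radius r_p = m·N/2 = 3.215·45/2 = 72.337500
base radius r_b = r_p·cos α = 72.337500·cos 15.584° = 69.678202
roll angle φ = 38.042° = 0.66395815 rad
x = r_b·(cos φ + φ·sin φ) = 83.385027
y = r_b·(sin φ − φ·cos φ) = 6.503246

x=83.385027 y=6.503246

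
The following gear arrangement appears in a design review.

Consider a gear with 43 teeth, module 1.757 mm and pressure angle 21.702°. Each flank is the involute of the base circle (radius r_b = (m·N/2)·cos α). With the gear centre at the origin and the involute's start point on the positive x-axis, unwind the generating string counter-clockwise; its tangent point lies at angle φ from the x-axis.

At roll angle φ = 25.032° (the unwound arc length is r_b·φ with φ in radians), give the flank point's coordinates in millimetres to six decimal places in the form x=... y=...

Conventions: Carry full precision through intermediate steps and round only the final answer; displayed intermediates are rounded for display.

single-mesh involute tooth geometry (43T wheel at module 1.757)
pitch radius r_p = m·N/2 = 1.757·43/2 = 37.775500
base radius r_b = r_p·cos α = 37.775500·cos 21.702° = 35.097960
roll angle φ = 25.032° = 0.43689082 rad
x = r_b·(cos φ + φ·sin φ) = 38.289444
y = r_b·(sin φ − φ·cos φ) = 0.957122

x=38.289444 y=0.957122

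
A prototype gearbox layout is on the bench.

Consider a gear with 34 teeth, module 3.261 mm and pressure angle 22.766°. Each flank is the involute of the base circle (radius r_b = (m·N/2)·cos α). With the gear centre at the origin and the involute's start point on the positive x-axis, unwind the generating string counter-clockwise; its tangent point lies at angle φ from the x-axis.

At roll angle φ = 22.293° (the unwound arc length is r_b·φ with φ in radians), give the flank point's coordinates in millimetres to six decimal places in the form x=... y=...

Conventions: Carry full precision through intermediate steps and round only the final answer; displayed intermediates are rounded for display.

x=54.842185 y=0.988557

class = single-mesh tooth geometry [base-circle involute, m = 3.261, 34T]
pitch radius r_p = m·N/2 = 3.261·34/2 = 55.437000
base radius r_b = r_p·cos α = 55.437000·cos 22.766° = 51.118067
roll angle φ = 22.293° = 0.38908625 rad
x = r_b·(cos φ + φ·sin φ) = 54.842185
y = r_b·(sin φ − φ·cos φ) = 0.988557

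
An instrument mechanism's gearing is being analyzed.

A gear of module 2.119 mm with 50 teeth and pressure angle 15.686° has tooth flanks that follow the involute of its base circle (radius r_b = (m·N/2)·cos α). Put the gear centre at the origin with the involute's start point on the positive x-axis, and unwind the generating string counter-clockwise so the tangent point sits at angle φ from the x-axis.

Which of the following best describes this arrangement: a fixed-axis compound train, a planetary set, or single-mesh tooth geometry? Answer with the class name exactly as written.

single-mesh tooth geometry

topology: single-mesh involute geometry — m = 2.119, N = 50
classification: single-mesh tooth geometry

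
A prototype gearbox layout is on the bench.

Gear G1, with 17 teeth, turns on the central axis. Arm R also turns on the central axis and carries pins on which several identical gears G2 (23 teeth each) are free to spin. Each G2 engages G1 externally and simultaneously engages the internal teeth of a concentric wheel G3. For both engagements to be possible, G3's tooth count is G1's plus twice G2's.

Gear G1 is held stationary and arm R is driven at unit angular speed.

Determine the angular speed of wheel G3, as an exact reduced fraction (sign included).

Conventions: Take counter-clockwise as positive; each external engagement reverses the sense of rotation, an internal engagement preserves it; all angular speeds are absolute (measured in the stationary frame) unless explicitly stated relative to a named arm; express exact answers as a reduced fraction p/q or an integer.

recognized (axles ride arm R): planetary set, 17/23/63 teeth
ring teeth: 17 + 2·23 = 63
17(ω_sun−ω_arm) = −63(ω_ring−ω_arm),  ω_sun = 0, ω_arm = 1
ω_ring = 1 − (17/63)(0−1) = 80/63
exact speed ratio = 80/63

80/63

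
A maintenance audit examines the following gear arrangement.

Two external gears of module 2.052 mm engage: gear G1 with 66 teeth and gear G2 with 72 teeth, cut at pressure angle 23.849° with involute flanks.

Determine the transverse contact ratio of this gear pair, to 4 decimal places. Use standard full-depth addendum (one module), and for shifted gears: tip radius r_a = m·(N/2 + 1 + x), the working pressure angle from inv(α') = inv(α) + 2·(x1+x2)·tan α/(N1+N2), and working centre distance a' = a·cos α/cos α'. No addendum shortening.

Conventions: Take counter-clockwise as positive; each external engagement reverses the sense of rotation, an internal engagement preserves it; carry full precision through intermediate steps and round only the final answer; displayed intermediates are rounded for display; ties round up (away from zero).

1.6124

recognized (one external pair, fixed centres): single-mesh tooth geometry, m = 2.052, N1 = 66, N2 = 72
base radii: r_b1 = 61.934016, r_b2 = 67.564381
tip radii: r_a1 = 69.768000, r_a2 = 75.924000
no profile shift: α' = α, a' = a
action lengths: √(r_a1²−r_b1²) = 32.120888, √(r_a2²−r_b2²) = 34.633916
base pitch p_b = π·m·cos α = 5.896105
CR = (32.120888 + 34.633916 − 141.588000·sin 23.84900°)/5.896105 = 1.612397
contact ratio ≈ 1.6124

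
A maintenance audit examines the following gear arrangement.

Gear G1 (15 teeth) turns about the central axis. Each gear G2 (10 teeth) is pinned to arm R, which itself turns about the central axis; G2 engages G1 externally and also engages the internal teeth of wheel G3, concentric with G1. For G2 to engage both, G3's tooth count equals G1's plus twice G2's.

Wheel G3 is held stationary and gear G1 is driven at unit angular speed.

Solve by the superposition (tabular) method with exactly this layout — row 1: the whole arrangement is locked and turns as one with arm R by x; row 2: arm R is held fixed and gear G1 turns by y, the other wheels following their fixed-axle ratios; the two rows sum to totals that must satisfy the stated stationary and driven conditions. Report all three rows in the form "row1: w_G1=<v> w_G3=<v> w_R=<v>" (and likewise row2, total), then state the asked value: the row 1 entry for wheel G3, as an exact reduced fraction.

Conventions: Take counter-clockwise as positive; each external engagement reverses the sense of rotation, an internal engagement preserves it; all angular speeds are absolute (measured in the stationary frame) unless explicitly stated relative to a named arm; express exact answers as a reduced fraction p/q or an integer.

class = planetary set [G3 = 15+2·10 = 35; Willis about the carrier]
row 1: whole set turns with the arm by x
row 2 — arm fixed, fixed-axis ratios: sun y, ring −(15/35)·y, arm 0
boundary: total ω_ring = x − (15/35)·y = 0 and total ω_sun = x + y = 1  ⇒  y = 7/10, x = 3/10
row 2 ring = −(15/35)·7/10 = -3/10
totals (row 1 + row 2): sun 3/10 + 7/10 = 1, ring 3/10 + (-3/10) = 0, arm 3/10 + 0 = 3/10
asked cell (row1, ring) = 3/10

row1: w_G1=3/10 w_G3=3/10 w_R=3/10
row2: w_G1=7/10 w_G3=-3/10 w_R=0
total: w_G1=1 w_G3=0 w_R=3/10
asked value: 3/10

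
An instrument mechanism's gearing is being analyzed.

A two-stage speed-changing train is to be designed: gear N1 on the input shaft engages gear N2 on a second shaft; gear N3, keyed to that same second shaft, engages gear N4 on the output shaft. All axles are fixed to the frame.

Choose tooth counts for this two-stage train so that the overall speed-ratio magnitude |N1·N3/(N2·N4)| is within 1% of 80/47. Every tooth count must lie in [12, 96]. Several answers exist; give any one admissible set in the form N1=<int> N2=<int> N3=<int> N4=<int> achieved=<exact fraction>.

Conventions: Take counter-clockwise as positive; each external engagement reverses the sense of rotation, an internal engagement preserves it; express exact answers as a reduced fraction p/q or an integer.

class = fixed-axis compound train [2-stage, 80/47 wanted]
target = 80/47 in lowest terms: an exact hit needs N1·N3 = k·80 and N2·N4 = k·47 for one integer k, every count in [12, 96]; additionally prefer no 1:1 stage (N1 ≠ N2, N3 ≠ N4)
k = 1…11: no 1:1-free in-range split of k·80 and k·47 into factor pairs; take k = 12
k = 12: N1·N3 = 960 = 12·80, N2·N4 = 564 = 47·12
achieved = 12·80/(47·12) = 80/47; |achieved − target| = 0 ≤ 4/235 ✓

N1=12 N2=47 N3=80 N4=12 achieved=80/47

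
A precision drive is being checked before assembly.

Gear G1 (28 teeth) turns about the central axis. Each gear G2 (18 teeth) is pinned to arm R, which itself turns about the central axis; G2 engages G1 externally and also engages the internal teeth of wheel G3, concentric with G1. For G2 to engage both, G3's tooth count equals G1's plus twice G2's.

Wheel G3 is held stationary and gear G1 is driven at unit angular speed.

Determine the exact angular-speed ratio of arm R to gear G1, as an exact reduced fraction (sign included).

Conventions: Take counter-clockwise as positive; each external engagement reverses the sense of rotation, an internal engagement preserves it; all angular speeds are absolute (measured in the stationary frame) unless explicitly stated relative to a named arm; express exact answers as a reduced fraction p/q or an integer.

planetary set (28T centre, 18T on arm, 64T internal) — Willis relation
ring teeth: 28 + 2·18 = 64
28(ω_sun−ω_arm) = −64(ω_ring−ω_arm),  ω_ring = 0, ω_sun = 1
28(1−ω_arm) = −64(0−ω_arm)  ⇒  92·ω_arm = 28  ⇒  ω_arm = 7/23
ω_out/ω_in = 7/23

7/23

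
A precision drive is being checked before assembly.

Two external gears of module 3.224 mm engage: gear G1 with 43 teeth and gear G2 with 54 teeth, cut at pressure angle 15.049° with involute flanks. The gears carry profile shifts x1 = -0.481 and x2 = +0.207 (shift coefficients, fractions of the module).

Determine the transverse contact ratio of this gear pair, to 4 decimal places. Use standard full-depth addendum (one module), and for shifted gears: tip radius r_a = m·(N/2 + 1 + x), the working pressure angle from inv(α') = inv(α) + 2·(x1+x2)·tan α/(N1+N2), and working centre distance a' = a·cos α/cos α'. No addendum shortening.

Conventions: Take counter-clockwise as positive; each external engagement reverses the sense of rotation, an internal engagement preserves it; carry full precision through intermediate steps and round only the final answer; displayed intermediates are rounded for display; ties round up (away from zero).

2.1919

class = single-mesh tooth geometry [involute pair 43T × 54T, m = 3.224]
base radii: r_b1 = 66.938747, r_b2 = 84.062613
tip radii: r_a1 = 70.989256, r_a2 = 90.939368
inv(α') = inv(15.049°) + 2·(-0.481+0.207)·tan α/(43+54) = 0.00469246  ⇒  α' = 13.72775°
a' = a·cos α / cos α' = 156.3640·cos 15.049°/cos 13.72775° = 155.441663
action lengths: √(r_a1²−r_b1²) = 23.636382, √(r_a2²−r_b2²) = 34.690716
base pitch p_b = π·m·cos α = 9.781129
CR = (23.636382 + 34.690716 − 155.441663·sin 13.72775°)/9.781129 = 2.191918
contact ratio ≈ 2.1919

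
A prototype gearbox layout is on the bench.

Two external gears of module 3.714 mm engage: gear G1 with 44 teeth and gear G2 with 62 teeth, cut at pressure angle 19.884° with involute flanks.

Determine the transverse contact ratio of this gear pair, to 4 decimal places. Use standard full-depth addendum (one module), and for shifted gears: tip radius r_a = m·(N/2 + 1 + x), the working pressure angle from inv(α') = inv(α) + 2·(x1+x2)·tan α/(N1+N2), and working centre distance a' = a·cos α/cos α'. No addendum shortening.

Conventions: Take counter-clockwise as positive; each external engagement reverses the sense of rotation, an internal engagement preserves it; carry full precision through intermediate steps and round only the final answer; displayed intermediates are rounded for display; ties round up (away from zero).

1.7671

class = single-mesh tooth geometry [involute pair 44T × 62T, m = 3.714]
base radii: r_b1 = 76.836826, r_b2 = 108.270073
tip radii: r_a1 = 85.422000, r_a2 = 118.848000
no profile shift: α' = α, a' = a
action lengths: √(r_a1²−r_b1²) = 37.323187, √(r_a2²−r_b2²) = 49.014676
base pitch p_b = π·m·cos α = 10.972273
CR = (37.323187 + 49.014676 − 196.842000·sin 19.88400°)/10.972273 = 1.767050
contact ratio ≈ 1.7671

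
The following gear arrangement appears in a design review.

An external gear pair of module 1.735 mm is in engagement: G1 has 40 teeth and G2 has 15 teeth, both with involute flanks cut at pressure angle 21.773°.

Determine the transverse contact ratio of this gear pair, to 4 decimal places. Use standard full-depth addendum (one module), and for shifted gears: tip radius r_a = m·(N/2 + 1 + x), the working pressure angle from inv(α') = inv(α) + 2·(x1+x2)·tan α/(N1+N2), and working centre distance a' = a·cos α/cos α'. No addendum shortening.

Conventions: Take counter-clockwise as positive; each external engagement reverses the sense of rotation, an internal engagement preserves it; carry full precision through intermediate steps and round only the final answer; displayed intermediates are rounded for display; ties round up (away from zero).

1.5327

class = single-mesh tooth geometry [involute pair 40T × 15T, m = 1.735]
base radii: r_b1 = 32.224527, r_b2 = 12.084198
tip radii: r_a1 = 36.435000, r_a2 = 14.747500
no profile shift: α' = α, a' = a
action lengths: √(r_a1²−r_b1²) = 17.002620, √(r_a2²−r_b2²) = 8.453456
base pitch p_b = π·m·cos α = 5.061817
CR = (17.002620 + 8.453456 − 47.712500·sin 21.77300°)/5.061817 = 1.532664
contact ratio ≈ 1.5327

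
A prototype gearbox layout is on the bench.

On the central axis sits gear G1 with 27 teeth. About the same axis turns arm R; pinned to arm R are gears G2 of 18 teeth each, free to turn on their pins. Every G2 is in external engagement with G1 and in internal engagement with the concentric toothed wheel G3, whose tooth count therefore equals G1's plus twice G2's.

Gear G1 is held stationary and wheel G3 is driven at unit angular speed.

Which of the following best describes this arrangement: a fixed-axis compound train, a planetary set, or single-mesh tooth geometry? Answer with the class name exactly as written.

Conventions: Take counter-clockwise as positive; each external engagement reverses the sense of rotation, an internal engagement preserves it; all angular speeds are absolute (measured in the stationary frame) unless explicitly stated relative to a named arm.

planetary set

class = planetary set [G3 = 27+2·18 = 63; Willis about the carrier]
classification: planetary set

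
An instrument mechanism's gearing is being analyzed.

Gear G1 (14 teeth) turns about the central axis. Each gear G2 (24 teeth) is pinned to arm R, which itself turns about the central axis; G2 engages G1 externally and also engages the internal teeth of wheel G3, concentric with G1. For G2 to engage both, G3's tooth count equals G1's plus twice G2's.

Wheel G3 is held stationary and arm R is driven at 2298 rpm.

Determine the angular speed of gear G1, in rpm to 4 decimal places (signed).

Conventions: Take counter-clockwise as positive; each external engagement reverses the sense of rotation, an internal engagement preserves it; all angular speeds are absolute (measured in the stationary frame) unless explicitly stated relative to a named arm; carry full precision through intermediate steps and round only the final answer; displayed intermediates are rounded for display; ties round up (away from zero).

class = planetary set [G3 = 14+2·24 = 62; Willis about the carrier]
normalise by the input: solve with ω_arm = 1, then scale by 2298 rpm
ring teeth: 14 + 2·24 = 62
14(ω_sun−ω_arm) = −62(ω_ring−ω_arm),  ω_ring = 0, ω_arm = 1
ω_sun = 1 − (62/14)(0−1) = 38/7
scale: ω_sun = 38/7 × 2298 rpm = +12474.8571 rpm

+12474.8571 rpm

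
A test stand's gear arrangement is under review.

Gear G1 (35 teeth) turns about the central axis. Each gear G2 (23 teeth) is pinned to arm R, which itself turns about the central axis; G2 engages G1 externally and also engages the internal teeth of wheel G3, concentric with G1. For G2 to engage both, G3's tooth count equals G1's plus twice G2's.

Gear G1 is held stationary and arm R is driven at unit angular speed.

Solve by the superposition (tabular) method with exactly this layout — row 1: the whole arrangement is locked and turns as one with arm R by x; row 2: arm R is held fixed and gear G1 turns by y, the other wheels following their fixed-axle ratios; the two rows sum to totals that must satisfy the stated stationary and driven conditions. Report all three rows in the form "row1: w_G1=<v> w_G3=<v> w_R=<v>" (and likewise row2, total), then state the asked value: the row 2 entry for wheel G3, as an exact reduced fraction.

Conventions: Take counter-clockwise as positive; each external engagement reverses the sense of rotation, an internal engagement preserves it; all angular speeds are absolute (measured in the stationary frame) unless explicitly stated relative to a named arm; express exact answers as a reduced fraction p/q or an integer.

planetary set (35T centre, 23T on arm, 81T internal) — Willis relation
row 1 — lock + rotate with arm: ω_sun = ω_ring = ω_arm = x
row 2 (arm held, sun turns y): ω_ring = −(35/81)·y, ω_arm = 0
boundary: total ω_sun = x + y = 0 and total ω_arm = x = 1  ⇒  y = -1, x = 1
row 2 ring = −(35/81)·(-1) = 35/81
totals (row 1 + row 2): sun 1 + (-1) = 0, ring 1 + 35/81 = 116/81, arm 1 + 0 = 1
asked cell (row2, ring) = 35/81

row1: w_G1=1 w_G3=1 w_R=1
row2: w_G1=-1 w_G3=35/81 w_R=0
total: w_G1=0 w_G3=116/81 w_R=1
asked value: 35/81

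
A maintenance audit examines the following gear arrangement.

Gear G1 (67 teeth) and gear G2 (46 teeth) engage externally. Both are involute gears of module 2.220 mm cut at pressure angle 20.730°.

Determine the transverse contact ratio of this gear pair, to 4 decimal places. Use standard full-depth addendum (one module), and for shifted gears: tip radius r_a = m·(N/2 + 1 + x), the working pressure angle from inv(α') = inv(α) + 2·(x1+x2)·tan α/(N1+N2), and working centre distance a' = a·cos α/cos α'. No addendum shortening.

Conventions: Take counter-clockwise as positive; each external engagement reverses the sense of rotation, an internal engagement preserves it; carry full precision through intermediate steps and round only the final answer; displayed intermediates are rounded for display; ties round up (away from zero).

recognized (one external pair, fixed centres): single-mesh tooth geometry, m = 2.220, N1 = 67, N2 = 46
base radii: r_b1 = 69.555199, r_b2 = 47.754316
tip radii: r_a1 = 76.590000, r_a2 = 53.280000
no profile shift: α' = α, a' = a
action lengths: √(r_a1²−r_b1²) = 32.064036, √(r_a2²−r_b2²) = 23.628029
base pitch p_b = π·m·cos α = 6.522809
CR = (32.064036 + 23.628029 − 125.430000·sin 20.73000°)/6.522809 = 1.731507
contact ratio ≈ 1.7315

1.7315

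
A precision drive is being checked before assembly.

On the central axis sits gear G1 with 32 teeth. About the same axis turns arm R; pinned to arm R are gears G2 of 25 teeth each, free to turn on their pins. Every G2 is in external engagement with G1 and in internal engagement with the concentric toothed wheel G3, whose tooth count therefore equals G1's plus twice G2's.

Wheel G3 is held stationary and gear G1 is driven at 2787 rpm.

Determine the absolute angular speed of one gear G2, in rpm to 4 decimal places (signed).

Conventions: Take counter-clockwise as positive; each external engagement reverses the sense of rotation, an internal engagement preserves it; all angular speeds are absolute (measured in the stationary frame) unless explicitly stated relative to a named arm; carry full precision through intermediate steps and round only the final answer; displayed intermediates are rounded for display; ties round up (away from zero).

-1783.6800 rpm

recognized (axles ride arm R): planetary set, 32/25/82 teeth
normalise by the input: solve with ω_sun = 1, then scale by 2787 rpm
ring teeth: 32 + 2·25 = 82
32(ω_sun−ω_arm) = −82(ω_ring−ω_arm),  ω_ring = 0, ω_sun = 1
32(1−ω_arm) = −82(0−ω_arm)  ⇒  114·ω_arm = 32  ⇒  ω_arm = 16/57
sun–planet mesh: 32·(1−16/57) = −25·(ω_p−ω_arm)  ⇒  ω_p−ω_arm = -1312/1425
ω_p = 16/57 − 1312/1425 = -16/25
scale: ω_p = -16/25 × 2787 rpm = -1783.6800 rpm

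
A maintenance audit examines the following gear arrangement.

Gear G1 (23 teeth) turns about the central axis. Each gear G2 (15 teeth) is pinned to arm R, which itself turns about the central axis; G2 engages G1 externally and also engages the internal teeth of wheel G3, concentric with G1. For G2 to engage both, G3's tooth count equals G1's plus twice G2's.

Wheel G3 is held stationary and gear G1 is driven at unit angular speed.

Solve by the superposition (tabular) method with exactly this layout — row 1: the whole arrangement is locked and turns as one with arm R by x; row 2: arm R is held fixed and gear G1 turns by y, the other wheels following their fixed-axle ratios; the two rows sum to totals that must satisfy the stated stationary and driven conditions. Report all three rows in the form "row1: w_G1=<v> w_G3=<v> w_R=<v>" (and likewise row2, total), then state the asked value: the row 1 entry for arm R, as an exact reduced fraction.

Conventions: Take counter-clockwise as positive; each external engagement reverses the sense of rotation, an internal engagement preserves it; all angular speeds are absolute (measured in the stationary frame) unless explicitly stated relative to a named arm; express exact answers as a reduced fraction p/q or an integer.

class = planetary set [G3 = 23+2·15 = 53; Willis about the carrier]
row 1 — lock + rotate with arm: ω_sun = ω_ring = ω_arm = x
row 2 — arm fixed, fixed-axis ratios: sun y, ring −(23/53)·y, arm 0
boundary: total ω_ring = x − (23/53)·y = 0 and total ω_sun = x + y = 1  ⇒  y = 53/76, x = 23/76
row 2 ring = −(23/53)·53/76 = -23/76
totals (row 1 + row 2): sun 23/76 + 53/76 = 1, ring 23/76 + (-23/76) = 0, arm 23/76 + 0 = 23/76
asked cell (row1, arm) = 23/76

row1: w_G1=23/76 w_G3=23/76 w_R=23/76
row2: w_G1=53/76 w_G3=-23/76 w_R=0
total: w_G1=1 w_G3=0 w_R=23/76
asked value: 23/76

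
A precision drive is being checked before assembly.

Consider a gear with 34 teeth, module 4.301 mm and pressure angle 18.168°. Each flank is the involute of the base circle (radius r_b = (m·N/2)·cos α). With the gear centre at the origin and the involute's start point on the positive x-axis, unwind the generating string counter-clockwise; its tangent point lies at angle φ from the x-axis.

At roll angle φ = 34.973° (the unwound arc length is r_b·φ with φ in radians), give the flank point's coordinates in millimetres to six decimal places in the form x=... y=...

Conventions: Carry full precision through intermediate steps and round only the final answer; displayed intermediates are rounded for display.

x=81.233031 y=5.072830

class = single-mesh tooth geometry [base-circle involute, m = 4.301, 34T]
pitch radius r_p = m·N/2 = 4.301·34/2 = 73.117000
base radius r_b = r_p·cos α = 73.117000·cos 18.168° = 69.471850
roll angle φ = 34.973° = 0.61039400 rad
x = r_b·(cos φ + φ·sin φ) = 81.233031
y = r_b·(sin φ − φ·cos φ) = 5.072830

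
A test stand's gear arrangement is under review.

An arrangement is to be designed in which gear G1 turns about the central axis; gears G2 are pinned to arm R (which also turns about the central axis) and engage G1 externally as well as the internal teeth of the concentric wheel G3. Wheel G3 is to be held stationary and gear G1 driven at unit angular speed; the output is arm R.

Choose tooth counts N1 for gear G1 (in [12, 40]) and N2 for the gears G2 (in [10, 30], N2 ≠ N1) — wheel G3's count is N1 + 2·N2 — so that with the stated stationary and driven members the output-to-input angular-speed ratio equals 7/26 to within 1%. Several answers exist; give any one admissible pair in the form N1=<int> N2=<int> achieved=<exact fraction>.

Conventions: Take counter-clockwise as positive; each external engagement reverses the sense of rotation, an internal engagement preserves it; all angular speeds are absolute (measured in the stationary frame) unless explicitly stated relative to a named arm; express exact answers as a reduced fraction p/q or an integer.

N1=14 N2=12 achieved=7/26

topology: planetary set — design target 7/26, arm = carrier (Willis)
Willis with ω_ring = 0: ω_arm/ω_sun = N1/(N1+N3); set equal to 7/26  ⇒  N3/N1 = 1/(7/26) − 1 = 19/7
N3 = N1 + 2·N2  ⇒  N2/N1 = (N3/N1 − 1)/2 = (19/7 − 1)/2 = 6/7
smallest multiple with N1 ≥ 12 and N2 ≥ 10: k = 2  ⇒  N1 = 2·7 = 14, N2 = 2·6 = 12 (N1 ≤ 40, N2 ≤ 30, N2 ≠ N1 ✓), N3 = 14 + 2·12 = 38
check: N1/(N1+N3) with N1 = 14, N3 = 38 gives 7/26; |achieved − target| = 0 ≤ 7/2600 ✓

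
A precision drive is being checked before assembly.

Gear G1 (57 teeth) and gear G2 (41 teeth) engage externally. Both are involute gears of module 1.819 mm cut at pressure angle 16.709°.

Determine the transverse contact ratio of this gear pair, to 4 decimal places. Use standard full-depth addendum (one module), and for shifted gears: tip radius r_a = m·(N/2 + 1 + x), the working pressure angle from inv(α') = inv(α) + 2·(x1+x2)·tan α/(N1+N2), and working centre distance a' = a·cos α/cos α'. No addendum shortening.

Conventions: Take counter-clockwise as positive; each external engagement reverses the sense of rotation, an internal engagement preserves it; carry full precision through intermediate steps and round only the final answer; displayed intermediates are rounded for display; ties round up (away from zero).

1.9471

recognized (one external pair, fixed centres): single-mesh tooth geometry, m = 1.819, N1 = 57, N2 = 41
base radii: r_b1 = 49.652614, r_b2 = 35.715038
tip radii: r_a1 = 53.660500, r_a2 = 39.108500
no profile shift: α' = α, a' = a
action lengths: √(r_a1²−r_b1²) = 20.348640, √(r_a2²−r_b2²) = 15.934579
base pitch p_b = π·m·cos α = 5.473273
CR = (20.348640 + 15.934579 − 89.131000·sin 16.70900°)/5.473273 = 1.947113
contact ratio ≈ 1.9471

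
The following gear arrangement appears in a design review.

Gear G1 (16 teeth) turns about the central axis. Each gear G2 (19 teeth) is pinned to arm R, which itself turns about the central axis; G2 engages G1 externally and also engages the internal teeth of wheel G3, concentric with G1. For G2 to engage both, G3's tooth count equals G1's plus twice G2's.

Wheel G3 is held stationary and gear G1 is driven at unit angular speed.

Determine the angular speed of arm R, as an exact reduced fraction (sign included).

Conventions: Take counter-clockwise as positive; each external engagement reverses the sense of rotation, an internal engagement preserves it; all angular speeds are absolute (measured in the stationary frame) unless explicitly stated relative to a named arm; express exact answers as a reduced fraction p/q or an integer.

8/35

recognized (axles ride arm R): planetary set, 16/19/54 teeth
ring teeth: 16 + 2·19 = 54
16(ω_sun−ω_arm) = −54(ω_ring−ω_arm),  ω_ring = 0, ω_sun = 1
16(1−ω_arm) = −54(0−ω_arm)  ⇒  70·ω_arm = 16  ⇒  ω_arm = 8/35
exact speed ratio = 8/35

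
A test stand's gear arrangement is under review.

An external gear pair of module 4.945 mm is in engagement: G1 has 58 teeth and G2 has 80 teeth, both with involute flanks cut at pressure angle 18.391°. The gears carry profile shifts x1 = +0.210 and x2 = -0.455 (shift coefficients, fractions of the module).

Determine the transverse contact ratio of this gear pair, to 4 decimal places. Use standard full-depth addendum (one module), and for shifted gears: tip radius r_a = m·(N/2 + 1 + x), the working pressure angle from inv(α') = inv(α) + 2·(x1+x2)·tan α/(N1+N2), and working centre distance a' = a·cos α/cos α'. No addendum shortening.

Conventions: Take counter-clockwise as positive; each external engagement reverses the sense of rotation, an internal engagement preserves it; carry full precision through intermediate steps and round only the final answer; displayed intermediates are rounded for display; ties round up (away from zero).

1.9292

single-mesh involute tooth geometry (58T engaging 80T at module 4.945)
base radii: r_b1 = 136.080673, r_b2 = 187.697480
tip radii: r_a1 = 149.388450, r_a2 = 200.495025
inv(α') = inv(18.391°) + 2·(+0.210-0.455)·tan α/(58+80) = 0.01031722  ⇒  α' = 17.75595°
a' = a·cos α / cos α' = 341.2050·cos 18.391°/cos 17.75595° = 339.973057
action lengths: √(r_a1²−r_b1²) = 61.635699, √(r_a2²−r_b2²) = 70.483409
base pitch p_b = π·m·cos α = 14.741726
CR = (61.635699 + 70.483409 − 339.973057·sin 17.75595°)/14.741726 = 1.929208
contact ratio ≈ 1.9292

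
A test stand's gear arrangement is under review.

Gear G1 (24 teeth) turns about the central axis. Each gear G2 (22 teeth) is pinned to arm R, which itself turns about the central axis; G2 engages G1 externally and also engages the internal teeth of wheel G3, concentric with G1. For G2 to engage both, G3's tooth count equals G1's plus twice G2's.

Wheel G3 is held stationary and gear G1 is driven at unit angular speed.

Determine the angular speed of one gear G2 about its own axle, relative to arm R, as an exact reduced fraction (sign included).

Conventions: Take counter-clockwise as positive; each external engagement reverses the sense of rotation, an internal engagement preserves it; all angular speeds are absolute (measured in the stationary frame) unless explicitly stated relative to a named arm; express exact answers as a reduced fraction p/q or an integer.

-204/253

class = planetary set [G3 = 24+2·22 = 68; Willis about the carrier]
ring teeth: 24 + 2·22 = 68
24(ω_sun−ω_arm) = −68(ω_ring−ω_arm),  ω_ring = 0, ω_sun = 1
24(1−ω_arm) = −68(0−ω_arm)  ⇒  92·ω_arm = 24  ⇒  ω_arm = 6/23
sun–planet mesh: 24·(1−6/23) = −22·(ω_p−ω_arm)  ⇒  ω_p−ω_arm = -204/253
exact speed ratio = -204/253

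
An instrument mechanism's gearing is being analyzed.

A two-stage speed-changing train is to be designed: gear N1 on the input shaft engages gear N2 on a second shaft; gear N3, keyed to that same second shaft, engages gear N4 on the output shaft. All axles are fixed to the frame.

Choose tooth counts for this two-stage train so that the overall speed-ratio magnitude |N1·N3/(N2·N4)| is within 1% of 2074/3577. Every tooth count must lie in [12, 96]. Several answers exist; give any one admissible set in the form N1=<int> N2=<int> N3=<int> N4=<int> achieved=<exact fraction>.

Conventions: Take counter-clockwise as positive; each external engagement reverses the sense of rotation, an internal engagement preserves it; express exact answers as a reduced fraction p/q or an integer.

N1=34 N2=49 N3=61 N4=73 achieved=2074/3577

class = fixed-axis compound train [2-stage, 2074/3577 wanted]
target = 2074/3577 in lowest terms: an exact hit needs N1·N3 = k·2074 and N2·N4 = k·3577 for one integer k, every count in [12, 96]; additionally prefer no 1:1 stage (N1 ≠ N2, N3 ≠ N4)
k = 1: N1·N3 = 2074 = 34·61, N2·N4 = 3577 = 49·73
achieved = 34·61/(49·73) = 2074/3577; |achieved − target| = 0 ≤ 1037/178850 ✓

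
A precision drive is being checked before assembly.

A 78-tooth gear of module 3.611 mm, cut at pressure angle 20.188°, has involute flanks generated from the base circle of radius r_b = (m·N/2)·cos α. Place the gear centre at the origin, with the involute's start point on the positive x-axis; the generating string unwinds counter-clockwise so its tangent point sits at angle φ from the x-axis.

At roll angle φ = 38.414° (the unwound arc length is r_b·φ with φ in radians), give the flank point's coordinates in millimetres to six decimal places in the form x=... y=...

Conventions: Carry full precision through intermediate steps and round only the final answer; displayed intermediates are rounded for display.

x=158.628394 y=12.690749

single-mesh involute tooth geometry (78T wheel at module 3.611)
pitch radius r_p = m·N/2 = 3.611·78/2 = 140.829000
base radius r_b = r_p·cos α = 140.829000·cos 20.188° = 132.177216
roll angle φ = 38.414° = 0.67045078 rad
x = r_b·(cos φ + φ·sin φ) = 158.628394
y = r_b·(sin φ − φ·cos φ) = 12.690749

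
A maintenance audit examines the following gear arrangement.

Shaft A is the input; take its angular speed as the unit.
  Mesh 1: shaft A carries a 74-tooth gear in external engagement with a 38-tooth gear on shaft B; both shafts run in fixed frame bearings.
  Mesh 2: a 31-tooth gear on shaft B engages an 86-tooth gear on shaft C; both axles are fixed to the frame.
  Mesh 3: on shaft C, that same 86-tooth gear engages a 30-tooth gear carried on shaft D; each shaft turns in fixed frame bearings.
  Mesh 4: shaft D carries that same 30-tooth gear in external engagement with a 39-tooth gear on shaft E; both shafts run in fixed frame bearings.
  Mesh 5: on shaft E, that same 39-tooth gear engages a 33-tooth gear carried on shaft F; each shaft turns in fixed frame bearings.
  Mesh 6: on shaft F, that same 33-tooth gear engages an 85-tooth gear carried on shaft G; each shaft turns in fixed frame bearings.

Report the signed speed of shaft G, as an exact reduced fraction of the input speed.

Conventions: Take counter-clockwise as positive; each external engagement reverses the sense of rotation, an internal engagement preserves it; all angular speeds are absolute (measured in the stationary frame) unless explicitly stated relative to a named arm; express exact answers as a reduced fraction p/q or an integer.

6-mesh fixed-axis compound train (all bearings frame-fixed)
mesh 1 [74T→38T]: |ω|/ω_in = 1×74/38 = 37/19, sense flips to −
mesh 2 [31T→86T]: |ω|/ω_in = (37/19)×31/86 = 1147/1634, sense flips to +
mesh 3 [86T→30T]: |ω|/ω_in = (1147/1634)×86/30 = 1147/570, sense flips to −
mesh 4 [30T→39T]: |ω|/ω_in = (1147/570)×30/39 = 1147/741, sense flips to +
mesh 5 [39T→33T]: |ω|/ω_in = (1147/741)×39/33 = 1147/627, sense flips to −
mesh 6 [33T→85T]: |ω|/ω_in = (1147/627)×33/85 = 1147/1615, sense flips to +
signed output speed (× input speed) = 1147/1615

1147/1615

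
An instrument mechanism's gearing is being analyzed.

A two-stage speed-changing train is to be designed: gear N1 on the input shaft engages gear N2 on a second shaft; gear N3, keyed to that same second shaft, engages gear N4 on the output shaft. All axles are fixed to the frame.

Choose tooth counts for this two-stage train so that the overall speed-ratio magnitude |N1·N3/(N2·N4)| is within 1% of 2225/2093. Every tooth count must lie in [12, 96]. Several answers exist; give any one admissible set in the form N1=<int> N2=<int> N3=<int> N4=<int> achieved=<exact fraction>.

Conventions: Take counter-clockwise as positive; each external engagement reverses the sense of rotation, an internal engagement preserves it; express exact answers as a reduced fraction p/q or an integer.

N1=25 N2=23 N3=89 N4=91 achieved=2225/2093

2-stage fixed-axis compound train for ratio 2225/2093
target = 2225/2093 in lowest terms: an exact hit needs N1·N3 = k·2225 and N2·N4 = k·2093 for one integer k, every count in [12, 96]; additionally prefer no 1:1 stage (N1 ≠ N2, N3 ≠ N4)
k = 1: N1·N3 = 2225 = 25·89, N2·N4 = 2093 = 23·91
achieved = 25·89/(23·91) = 2225/2093; |achieved − target| = 0 ≤ 89/8372 ✓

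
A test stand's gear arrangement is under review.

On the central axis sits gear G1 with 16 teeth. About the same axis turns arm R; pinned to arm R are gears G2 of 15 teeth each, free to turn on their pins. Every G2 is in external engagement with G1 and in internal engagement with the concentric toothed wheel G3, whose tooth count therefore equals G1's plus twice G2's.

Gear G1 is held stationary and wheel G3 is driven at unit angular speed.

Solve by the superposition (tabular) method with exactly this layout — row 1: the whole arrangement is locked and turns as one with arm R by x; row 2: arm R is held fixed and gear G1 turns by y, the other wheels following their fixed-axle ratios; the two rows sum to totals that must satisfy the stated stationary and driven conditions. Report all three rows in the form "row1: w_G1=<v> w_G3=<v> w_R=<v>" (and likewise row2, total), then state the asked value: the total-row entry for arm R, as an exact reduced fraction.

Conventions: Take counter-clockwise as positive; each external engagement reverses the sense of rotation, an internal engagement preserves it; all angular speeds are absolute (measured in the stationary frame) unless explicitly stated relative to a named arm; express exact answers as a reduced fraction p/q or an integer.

row1: w_G1=23/31 w_G3=23/31 w_R=23/31
row2: w_G1=-23/31 w_G3=8/31 w_R=0
total: w_G1=0 w_G3=1 w_R=23/31
asked value: 23/31

planetary set (16T centre, 15T on arm, 46T internal) — Willis relation
row 1 (train locked, turned with arm): all members turn x
row 2 — arm fixed, fixed-axis ratios: sun y, ring −(16/46)·y, arm 0
boundary: total ω_sun = x + y = 0 and total ω_ring = x − (16/46)·y = 1  ⇒  y = -23/31, x = 23/31
row 2 ring = −(16/46)·(-23/31) = 8/31
totals (row 1 + row 2): sun 23/31 + (-23/31) = 0, ring 23/31 + 8/31 = 1, arm 23/31 + 0 = 23/31
asked cell (total, arm) = 23/31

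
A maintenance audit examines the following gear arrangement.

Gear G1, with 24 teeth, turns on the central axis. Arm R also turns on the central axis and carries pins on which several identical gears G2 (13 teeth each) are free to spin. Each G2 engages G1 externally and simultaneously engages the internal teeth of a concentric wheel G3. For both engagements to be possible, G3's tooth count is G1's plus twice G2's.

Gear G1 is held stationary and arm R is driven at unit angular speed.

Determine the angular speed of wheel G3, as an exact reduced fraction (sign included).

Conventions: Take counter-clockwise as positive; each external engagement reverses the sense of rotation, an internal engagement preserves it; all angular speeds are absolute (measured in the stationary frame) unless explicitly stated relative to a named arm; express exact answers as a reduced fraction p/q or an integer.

37/25

topology: planetary set — G1 24T / G2 13T / G3 50T, arm = carrier (Willis)
ring teeth: 24 + 2·13 = 50
24(ω_sun−ω_arm) = −50(ω_ring−ω_arm),  ω_sun = 0, ω_arm = 1
ω_ring = 1 − (24/50)(0−1) = 37/25
exact speed ratio = 37/25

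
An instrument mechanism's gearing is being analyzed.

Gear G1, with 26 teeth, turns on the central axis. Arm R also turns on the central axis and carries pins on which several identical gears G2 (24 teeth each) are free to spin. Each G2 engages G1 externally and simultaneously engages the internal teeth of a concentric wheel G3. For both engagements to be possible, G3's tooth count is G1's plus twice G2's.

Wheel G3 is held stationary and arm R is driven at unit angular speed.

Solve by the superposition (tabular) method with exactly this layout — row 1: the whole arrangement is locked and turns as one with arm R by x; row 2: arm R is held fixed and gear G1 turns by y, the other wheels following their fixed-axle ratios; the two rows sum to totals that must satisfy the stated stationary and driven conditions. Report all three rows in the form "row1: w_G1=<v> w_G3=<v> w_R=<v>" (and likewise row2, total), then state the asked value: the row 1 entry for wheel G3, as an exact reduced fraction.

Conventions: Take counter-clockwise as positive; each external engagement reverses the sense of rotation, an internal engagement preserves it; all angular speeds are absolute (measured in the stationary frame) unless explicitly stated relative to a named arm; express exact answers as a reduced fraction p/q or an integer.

class = planetary set [G3 = 26+2·24 = 74; Willis about the carrier]
row 1: whole set turns with the arm by x
superposition row 2 [arm held]: sun y, ring −(26/74)·y, arm 0
boundary: total ω_ring = x − (26/74)·y = 0 and total ω_arm = x = 1  ⇒  y = 37/13, x = 1
row 2 ring = −(26/74)·37/13 = -1
totals (row 1 + row 2): sun 1 + 37/13 = 50/13, ring 1 + (-1) = 0, arm 1 + 0 = 1
asked cell (row1, ring) = 1

row1: w_G1=1 w_G3=1 w_R=1
row2: w_G1=37/13 w_G3=-1 w_R=0
total: w_G1=50/13 w_G3=0 w_R=1
asked value: 1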